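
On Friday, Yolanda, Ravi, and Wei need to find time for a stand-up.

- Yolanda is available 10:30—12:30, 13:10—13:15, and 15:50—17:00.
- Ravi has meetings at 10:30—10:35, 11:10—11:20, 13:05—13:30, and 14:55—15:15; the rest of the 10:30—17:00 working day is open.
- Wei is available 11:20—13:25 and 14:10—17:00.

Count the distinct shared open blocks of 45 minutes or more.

Ravi free within 10:30–17:00: 10:35–11:10, 11:20–13:05, 13:30–14:55, 15:15–17:00.
Yolanda ∩ Ravi: 10:35–11:10, 11:20–12:30, 15:50–17:00.
Yolanda ∩ Ravi ∩ Wei: 11:20–12:30, 15:50–17:00.
Windows ≥ 45 min: 11:20–12:30, 15:50–17:00.
That's 2 windows.

2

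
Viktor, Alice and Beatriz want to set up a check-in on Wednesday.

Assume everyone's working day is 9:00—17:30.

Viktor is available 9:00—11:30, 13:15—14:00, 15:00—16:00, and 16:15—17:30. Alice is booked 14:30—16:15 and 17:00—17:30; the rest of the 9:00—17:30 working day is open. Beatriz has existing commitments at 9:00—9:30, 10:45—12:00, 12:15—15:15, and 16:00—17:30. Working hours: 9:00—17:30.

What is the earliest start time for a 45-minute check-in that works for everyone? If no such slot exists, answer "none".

09:30

Alice free within 09:00–17:30: 09:00–14:30, 16:15–17:00.
Beatriz free within 09:00–17:30: 09:30–10:45, 12:00–12:15, 15:15–16:00.
Viktor ∩ Alice: 09:00–11:30, 13:15–14:00, 16:15–17:00.
Viktor ∩ Alice ∩ Beatriz: 09:30–10:45.
Windows ≥ 45 min: 09:30–10:45.
Earliest such window starts at 09:30.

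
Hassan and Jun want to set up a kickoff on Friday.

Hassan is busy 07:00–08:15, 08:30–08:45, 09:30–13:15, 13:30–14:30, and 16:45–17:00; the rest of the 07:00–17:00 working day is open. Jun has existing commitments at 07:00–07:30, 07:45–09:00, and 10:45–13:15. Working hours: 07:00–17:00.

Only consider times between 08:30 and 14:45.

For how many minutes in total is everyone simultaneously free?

Hassan free within 07:00–17:00: 08:15–08:30, 08:45–09:30, 13:15–13:30, 14:30–16:45.
Jun free within 07:00–17:00: 07:30–07:45, 09:00–10:45, 13:15–17:00.
Hassan ∩ Jun: 09:00–09:30, 13:15–13:30, 14:30–16:45.
Restricted to 08:30–14:45: 09:00–09:30, 13:15–13:30, 14:30–14:45.
Total common minutes: 30 + 15 + 15 = 60.

60 minutes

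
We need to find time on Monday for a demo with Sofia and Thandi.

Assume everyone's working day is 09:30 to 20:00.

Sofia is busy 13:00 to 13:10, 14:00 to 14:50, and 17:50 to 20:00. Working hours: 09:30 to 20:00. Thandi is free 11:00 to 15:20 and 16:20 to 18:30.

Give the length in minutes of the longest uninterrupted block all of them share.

Sofia free within 09:30–20:00: 09:30–13:00, 13:10–14:00, 14:50–17:50.
Sofia ∩ Thandi: 11:00–13:00, 13:10–14:00, 14:50–15:20, 16:20–17:50.
Common window lengths: 120, 50, 30, 90 min; longest is 120.

120 minutes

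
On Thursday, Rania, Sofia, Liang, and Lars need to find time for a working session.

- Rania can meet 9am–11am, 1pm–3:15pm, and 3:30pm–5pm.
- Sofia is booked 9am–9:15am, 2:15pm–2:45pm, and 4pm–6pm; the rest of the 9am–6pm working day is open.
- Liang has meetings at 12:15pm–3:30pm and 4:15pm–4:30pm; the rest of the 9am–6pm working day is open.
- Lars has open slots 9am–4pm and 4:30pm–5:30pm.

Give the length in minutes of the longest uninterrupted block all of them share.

Sofia free within 09:00–18:00: 09:15–14:15, 14:45–16:00.
Liang free within 09:00–18:00: 09:00–12:15, 15:30–16:15, 16:30–18:00.
Rania ∩ Sofia: 09:15–11:00, 13:00–14:15, 14:45–15:15, 15:30–16:00.
Rania ∩ Sofia ∩ Liang: 09:15–11:00, 15:30–16:00.
Rania ∩ Sofia ∩ Liang ∩ Lars: 09:15–11:00, 15:30–16:00.
Common window lengths: 105, 30 min; longest is 105.

105 minutes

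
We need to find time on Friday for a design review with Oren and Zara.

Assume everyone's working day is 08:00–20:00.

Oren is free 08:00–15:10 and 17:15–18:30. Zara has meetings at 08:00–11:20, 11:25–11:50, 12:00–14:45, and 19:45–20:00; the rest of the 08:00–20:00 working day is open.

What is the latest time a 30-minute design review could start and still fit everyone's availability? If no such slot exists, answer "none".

18:00

Zara free within 08:00–20:00: 11:20–11:25, 11:50–12:00, 14:45–19:45.
Oren ∩ Zara: 11:20–11:25, 11:50–12:00, 14:45–15:10, 17:15–18:30.
Windows ≥ 30 min: 17:15–18:30.
Latest start in the last window 17:15–18:30 is 18:30 − 30 min = 18:00.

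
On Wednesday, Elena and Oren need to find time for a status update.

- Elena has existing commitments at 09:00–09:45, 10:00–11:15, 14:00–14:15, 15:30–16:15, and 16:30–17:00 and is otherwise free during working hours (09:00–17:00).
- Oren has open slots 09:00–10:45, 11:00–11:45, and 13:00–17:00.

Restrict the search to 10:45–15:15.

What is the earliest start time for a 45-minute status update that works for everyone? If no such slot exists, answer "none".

Elena free within 09:00–17:00: 09:45–10:00, 11:15–14:00, 14:15–15:30, 16:15–16:30.
Elena ∩ Oren: 09:45–10:00, 11:15–11:45, 13:00–14:00, 14:15–15:30, 16:15–16:30.
Restricted to 10:45–15:15: 11:15–11:45, 13:00–14:00, 14:15–15:15.
Windows ≥ 45 min: 13:00–14:00, 14:15–15:15.
Earliest such window starts at 13:00.

13:00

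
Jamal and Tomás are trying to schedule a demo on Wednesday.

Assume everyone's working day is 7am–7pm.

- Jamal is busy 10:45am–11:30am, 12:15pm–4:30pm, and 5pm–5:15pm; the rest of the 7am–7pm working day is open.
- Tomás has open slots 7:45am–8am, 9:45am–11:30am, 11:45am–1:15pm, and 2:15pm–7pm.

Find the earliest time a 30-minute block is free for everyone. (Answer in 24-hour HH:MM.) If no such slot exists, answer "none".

Jamal free within 07:00–19:00: 07:00–10:45, 11:30–12:15, 16:30–17:00, 17:15–19:00.
Jamal ∩ Tomás: 07:45–08:00, 09:45–10:45, 11:45–12:15, 16:30–17:00, 17:15–19:00.
Windows ≥ 30 min: 09:45–10:45, 11:45–12:15, 16:30–17:00, 17:15–19:00.
Earliest such window starts at 09:45.

09:45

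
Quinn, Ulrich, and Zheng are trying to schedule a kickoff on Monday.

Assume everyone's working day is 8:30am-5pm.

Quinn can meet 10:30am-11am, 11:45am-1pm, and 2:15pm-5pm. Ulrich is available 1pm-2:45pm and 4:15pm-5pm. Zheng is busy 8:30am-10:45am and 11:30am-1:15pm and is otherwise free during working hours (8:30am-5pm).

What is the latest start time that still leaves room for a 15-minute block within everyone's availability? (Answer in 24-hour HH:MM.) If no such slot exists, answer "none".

Zheng free within 08:30–17:00: 10:45–11:30, 13:15–17:00.
Quinn ∩ Ulrich: 14:15–14:45, 16:15–17:00.
Quinn ∩ Ulrich ∩ Zheng: 14:15–14:45, 16:15–17:00.
Windows ≥ 15 min: 14:15–14:45, 16:15–17:00.
Latest start in the last window 16:15–17:00 is 17:00 − 15 min = 16:45.

16:45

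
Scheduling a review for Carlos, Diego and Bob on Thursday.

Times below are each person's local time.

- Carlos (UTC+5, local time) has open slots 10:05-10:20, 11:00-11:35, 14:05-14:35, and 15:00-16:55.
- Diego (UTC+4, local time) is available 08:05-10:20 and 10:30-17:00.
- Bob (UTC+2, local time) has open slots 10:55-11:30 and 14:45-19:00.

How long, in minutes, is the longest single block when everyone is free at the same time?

25 minutes

Carlos → UTC: 05:05–05:20, 06:00–06:35, 09:05–09:35, 10:00–11:55.
Diego → UTC: 04:05–06:20, 06:30–13:00.
Bob → UTC: 08:55–09:30, 12:45–17:00.
Carlos ∩ Diego: 05:05–05:20, 06:00–06:20, 06:30–06:35, 09:05–09:35, 10:00–11:55.
Carlos ∩ Diego ∩ Bob: 09:05–09:30.
Single common window of 25 minutes.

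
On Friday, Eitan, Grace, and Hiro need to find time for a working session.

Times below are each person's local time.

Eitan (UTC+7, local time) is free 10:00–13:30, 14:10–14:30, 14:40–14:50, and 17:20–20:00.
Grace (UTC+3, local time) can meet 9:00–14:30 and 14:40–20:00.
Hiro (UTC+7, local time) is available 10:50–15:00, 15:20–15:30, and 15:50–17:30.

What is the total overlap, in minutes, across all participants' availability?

Eitan → UTC: 03:00–06:30, 07:10–07:30, 07:40–07:50, 10:20–13:00.
Grace → UTC: 06:00–11:30, 11:40–17:00.
Hiro → UTC: 03:50–08:00, 08:20–08:30, 08:50–10:30.
Eitan ∩ Grace: 06:00–06:30, 07:10–07:30, 07:40–07:50, 10:20–11:30, 11:40–13:00.
Eitan ∩ Grace ∩ Hiro: 06:00–06:30, 07:10–07:30, 07:40–07:50, 10:20–10:30.
Total common minutes: 30 + 20 + 10 + 10 = 70.

70 minutes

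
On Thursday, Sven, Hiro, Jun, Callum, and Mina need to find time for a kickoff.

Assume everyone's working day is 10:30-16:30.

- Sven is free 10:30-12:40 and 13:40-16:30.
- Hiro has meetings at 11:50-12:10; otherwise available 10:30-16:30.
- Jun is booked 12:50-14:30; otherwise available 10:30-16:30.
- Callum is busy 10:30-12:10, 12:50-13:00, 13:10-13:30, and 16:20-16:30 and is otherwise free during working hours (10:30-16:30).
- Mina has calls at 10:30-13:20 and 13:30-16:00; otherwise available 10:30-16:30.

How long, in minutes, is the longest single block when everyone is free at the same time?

Hiro free within 10:30–16:30: 10:30–11:50, 12:10–16:30.
Jun free within 10:30–16:30: 10:30–12:50, 14:30–16:30.
Callum free within 10:30–16:30: 12:10–12:50, 13:00–13:10, 13:30–16:20.
Mina free within 10:30–16:30: 13:20–13:30, 16:00–16:30.
Sven ∩ Hiro: 10:30–11:50, 12:10–12:40, 13:40–16:30.
Sven ∩ Hiro ∩ Jun: 10:30–11:50, 12:10–12:40, 14:30–16:30.
Sven ∩ Hiro ∩ Jun ∩ Callum: 12:10–12:40, 14:30–16:20.
Sven ∩ Hiro ∩ Jun ∩ Callum ∩ Mina: 16:00–16:20.
Single common window of 20 minutes.

20 minutes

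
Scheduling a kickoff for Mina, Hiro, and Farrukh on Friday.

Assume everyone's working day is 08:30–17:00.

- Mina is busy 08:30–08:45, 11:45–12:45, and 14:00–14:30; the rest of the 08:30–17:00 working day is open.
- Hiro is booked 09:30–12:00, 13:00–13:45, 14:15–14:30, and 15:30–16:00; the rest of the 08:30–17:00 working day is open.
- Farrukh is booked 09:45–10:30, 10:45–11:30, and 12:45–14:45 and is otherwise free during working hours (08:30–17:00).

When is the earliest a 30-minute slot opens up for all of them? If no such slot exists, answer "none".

Mina free within 08:30–17:00: 08:45–11:45, 12:45–14:00, 14:30–17:00.
Hiro free within 08:30–17:00: 08:30–09:30, 12:00–13:00, 13:45–14:15, 14:30–15:30, 16:00–17:00.
Farrukh free within 08:30–17:00: 08:30–09:45, 10:30–10:45, 11:30–12:45, 14:45–17:00.
Mina ∩ Hiro: 08:45–09:30, 12:45–13:00, 13:45–14:00, 14:30–15:30, 16:00–17:00.
Mina ∩ Hiro ∩ Farrukh: 08:45–09:30, 14:45–15:30, 16:00–17:00.
Windows ≥ 30 min: 08:45–09:30, 14:45–15:30, 16:00–17:00.
Earliest such window starts at 08:45.

08:45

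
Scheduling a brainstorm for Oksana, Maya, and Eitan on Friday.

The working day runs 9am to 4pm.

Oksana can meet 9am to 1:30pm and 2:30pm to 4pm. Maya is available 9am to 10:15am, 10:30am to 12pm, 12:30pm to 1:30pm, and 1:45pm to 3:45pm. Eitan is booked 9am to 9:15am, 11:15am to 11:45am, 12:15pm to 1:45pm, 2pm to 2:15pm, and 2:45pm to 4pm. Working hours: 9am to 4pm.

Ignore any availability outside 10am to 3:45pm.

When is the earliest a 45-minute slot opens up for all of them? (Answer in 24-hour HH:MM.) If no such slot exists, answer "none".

Eitan free within 09:00–16:00: 09:15–11:15, 11:45–12:15, 13:45–14:00, 14:15–14:45.
Oksana ∩ Maya: 09:00–10:15, 10:30–12:00, 12:30–13:30, 14:30–15:45.
Oksana ∩ Maya ∩ Eitan: 09:15–10:15, 10:30–11:15, 11:45–12:00, 14:30–14:45.
Restricted to 10:00–15:45: 10:00–10:15, 10:30–11:15, 11:45–12:00, 14:30–14:45.
Windows ≥ 45 min: 10:30–11:15.
Earliest such window starts at 10:30.

10:30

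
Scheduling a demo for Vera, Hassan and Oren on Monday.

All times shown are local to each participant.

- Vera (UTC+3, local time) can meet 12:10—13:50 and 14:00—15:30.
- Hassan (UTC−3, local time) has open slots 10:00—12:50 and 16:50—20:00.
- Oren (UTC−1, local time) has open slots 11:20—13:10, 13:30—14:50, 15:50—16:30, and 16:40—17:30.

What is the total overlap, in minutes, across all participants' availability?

Vera → UTC: 09:10–10:50, 11:00–12:30.
Hassan → UTC: 13:00–15:50, 19:50–23:00.
Oren → UTC: 12:20–14:10, 14:30–15:50, 16:50–17:30, 17:40–18:30.
Vera ∩ Hassan: (none).
Vera ∩ Hassan ∩ Oren: (none).
Total common minutes: 0.

0 minutes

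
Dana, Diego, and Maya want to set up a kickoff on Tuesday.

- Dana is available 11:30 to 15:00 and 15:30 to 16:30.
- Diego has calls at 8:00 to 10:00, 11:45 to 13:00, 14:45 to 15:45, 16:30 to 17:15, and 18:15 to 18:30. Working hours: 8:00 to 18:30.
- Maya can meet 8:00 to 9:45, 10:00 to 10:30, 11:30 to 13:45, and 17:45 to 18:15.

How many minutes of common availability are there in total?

Diego free within 08:00–18:30: 10:00–11:45, 13:00–14:45, 15:45–16:30, 17:15–18:15.
Dana ∩ Diego: 11:30–11:45, 13:00–14:45, 15:45–16:30.
Dana ∩ Diego ∩ Maya: 11:30–11:45, 13:00–13:45.
Total common minutes: 15 + 45 = 60.

60 minutes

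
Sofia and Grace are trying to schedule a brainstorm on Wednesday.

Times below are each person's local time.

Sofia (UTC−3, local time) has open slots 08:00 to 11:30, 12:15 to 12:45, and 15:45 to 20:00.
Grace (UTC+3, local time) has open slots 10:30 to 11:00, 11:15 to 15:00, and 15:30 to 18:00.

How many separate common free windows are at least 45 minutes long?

Sofia → UTC: 11:00–14:30, 15:15–15:45, 18:45–23:00.
Grace → UTC: 07:30–08:00, 08:15–12:00, 12:30–15:00.
Sofia ∩ Grace: 11:00–12:00, 12:30–14:30.
Windows ≥ 45 min: 11:00–12:00, 12:30–14:30.
That's 2 windows.

2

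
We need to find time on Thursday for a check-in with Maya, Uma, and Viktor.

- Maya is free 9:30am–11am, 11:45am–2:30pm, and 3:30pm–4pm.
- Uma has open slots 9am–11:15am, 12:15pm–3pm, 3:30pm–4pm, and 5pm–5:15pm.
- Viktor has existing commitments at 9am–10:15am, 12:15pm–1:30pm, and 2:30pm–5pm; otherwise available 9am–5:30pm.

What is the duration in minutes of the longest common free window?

60 minutes

Viktor free within 09:00–17:30: 10:15–12:15, 13:30–14:30, 17:00–17:30.
Maya ∩ Uma: 09:30–11:00, 12:15–14:30, 15:30–16:00.
Maya ∩ Uma ∩ Viktor: 10:15–11:00, 13:30–14:30.
Common window lengths: 45, 60 min; longest is 60.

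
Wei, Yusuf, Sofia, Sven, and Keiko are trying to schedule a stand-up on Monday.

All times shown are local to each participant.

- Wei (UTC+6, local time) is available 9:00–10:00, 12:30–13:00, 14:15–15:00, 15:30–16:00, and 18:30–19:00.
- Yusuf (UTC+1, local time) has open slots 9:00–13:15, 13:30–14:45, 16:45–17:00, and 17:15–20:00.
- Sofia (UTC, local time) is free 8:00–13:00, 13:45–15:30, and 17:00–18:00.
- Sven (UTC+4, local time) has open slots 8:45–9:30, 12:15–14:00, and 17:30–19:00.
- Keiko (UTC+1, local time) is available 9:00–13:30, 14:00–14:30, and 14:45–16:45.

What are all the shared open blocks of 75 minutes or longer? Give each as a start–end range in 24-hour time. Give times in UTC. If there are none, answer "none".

none

Wei → UTC: 03:00–04:00, 06:30–07:00, 08:15–09:00, 09:30–10:00, 12:30–13:00.
Yusuf → UTC: 08:00–12:15, 12:30–13:45, 15:45–16:00, 16:15–19:00.
Sofia → UTC: 08:00–13:00, 13:45–15:30, 17:00–18:00.
Sven → UTC: 04:45–05:30, 08:15–10:00, 13:30–15:00.
Keiko → UTC: 08:00–12:30, 13:00–13:30, 13:45–15:45.
Wei ∩ Yusuf: 08:15–09:00, 09:30–10:00, 12:30–13:00.
Wei ∩ Yusuf ∩ Sofia: 08:15–09:00, 09:30–10:00, 12:30–13:00.
Wei ∩ Yusuf ∩ Sofia ∩ Sven: 08:15–09:00, 09:30–10:00.
Wei ∩ Yusuf ∩ Sofia ∩ Sven ∩ Keiko: 08:15–09:00, 09:30–10:00.
Windows ≥ 75 min: (none).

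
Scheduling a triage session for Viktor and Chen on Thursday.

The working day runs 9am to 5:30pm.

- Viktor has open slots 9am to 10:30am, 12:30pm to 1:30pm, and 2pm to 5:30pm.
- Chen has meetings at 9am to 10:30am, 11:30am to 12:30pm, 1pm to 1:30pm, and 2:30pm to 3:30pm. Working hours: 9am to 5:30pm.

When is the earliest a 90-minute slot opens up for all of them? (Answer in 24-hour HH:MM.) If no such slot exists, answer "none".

Chen free within 09:00–17:30: 10:30–11:30, 12:30–13:00, 13:30–14:30, 15:30–17:30.
Viktor ∩ Chen: 12:30–13:00, 14:00–14:30, 15:30–17:30.
Windows ≥ 90 min: 15:30–17:30.
Earliest such window starts at 15:30.

15:30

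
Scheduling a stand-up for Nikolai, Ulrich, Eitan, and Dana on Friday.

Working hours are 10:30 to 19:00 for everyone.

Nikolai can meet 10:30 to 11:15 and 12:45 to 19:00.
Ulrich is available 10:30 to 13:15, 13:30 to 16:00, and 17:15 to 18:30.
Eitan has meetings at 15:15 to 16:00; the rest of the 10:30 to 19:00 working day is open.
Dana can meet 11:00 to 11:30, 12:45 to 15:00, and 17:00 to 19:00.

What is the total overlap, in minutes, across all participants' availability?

Eitan free within 10:30–19:00: 10:30–15:15, 16:00–19:00.
Nikolai ∩ Ulrich: 10:30–11:15, 12:45–13:15, 13:30–16:00, 17:15–18:30.
Nikolai ∩ Ulrich ∩ Eitan: 10:30–11:15, 12:45–13:15, 13:30–15:15, 17:15–18:30.
Nikolai ∩ Ulrich ∩ Eitan ∩ Dana: 11:00–11:15, 12:45–13:15, 13:30–15:00, 17:15–18:30.
Total common minutes: 15 + 30 + 90 + 75 = 210.

210 minutes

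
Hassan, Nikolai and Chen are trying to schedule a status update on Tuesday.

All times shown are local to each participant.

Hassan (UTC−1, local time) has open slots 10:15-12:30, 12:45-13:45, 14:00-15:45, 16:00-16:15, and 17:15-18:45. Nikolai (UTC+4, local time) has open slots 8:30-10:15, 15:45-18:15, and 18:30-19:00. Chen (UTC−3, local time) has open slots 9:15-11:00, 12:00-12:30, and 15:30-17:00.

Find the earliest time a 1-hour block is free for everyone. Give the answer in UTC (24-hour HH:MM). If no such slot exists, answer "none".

Hassan → UTC: 11:15–13:30, 13:45–14:45, 15:00–16:45, 17:00–17:15, 18:15–19:45.
Nikolai → UTC: 04:30–06:15, 11:45–14:15, 14:30–15:00.
Chen → UTC: 12:15–14:00, 15:00–15:30, 18:30–20:00.
Hassan ∩ Nikolai: 11:45–13:30, 13:45–14:15, 14:30–14:45.
Hassan ∩ Nikolai ∩ Chen: 12:15–13:30, 13:45–14:00.
Windows ≥ 60 min: 12:15–13:30.
Earliest such window starts at 12:15.

12:15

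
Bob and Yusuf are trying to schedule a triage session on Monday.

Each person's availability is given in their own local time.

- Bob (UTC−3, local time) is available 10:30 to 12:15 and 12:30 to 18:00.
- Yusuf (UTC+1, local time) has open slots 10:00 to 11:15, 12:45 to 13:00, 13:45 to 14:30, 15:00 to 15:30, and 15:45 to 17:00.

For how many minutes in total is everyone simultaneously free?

Bob → UTC: 13:30–15:15, 15:30–21:00.
Yusuf → UTC: 09:00–10:15, 11:45–12:00, 12:45–13:30, 14:00–14:30, 14:45–16:00.
Bob ∩ Yusuf: 14:00–14:30, 14:45–15:15, 15:30–16:00.
Total common minutes: 30 + 30 + 30 = 90.

90 minutes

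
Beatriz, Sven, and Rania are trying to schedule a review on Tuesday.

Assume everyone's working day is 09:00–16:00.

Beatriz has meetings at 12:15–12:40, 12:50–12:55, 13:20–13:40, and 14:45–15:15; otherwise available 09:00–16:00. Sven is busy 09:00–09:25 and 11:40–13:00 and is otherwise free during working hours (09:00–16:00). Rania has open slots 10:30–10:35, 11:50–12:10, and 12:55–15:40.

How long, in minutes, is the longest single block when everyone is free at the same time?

65 minutes

Beatriz free within 09:00–16:00: 09:00–12:15, 12:40–12:50, 12:55–13:20, 13:40–14:45, 15:15–16:00.
Sven free within 09:00–16:00: 09:25–11:40, 13:00–16:00.
Beatriz ∩ Sven: 09:25–11:40, 13:00–13:20, 13:40–14:45, 15:15–16:00.
Beatriz ∩ Sven ∩ Rania: 10:30–10:35, 13:00–13:20, 13:40–14:45, 15:15–15:40.
Common window lengths: 5, 20, 65, 25 min; longest is 65.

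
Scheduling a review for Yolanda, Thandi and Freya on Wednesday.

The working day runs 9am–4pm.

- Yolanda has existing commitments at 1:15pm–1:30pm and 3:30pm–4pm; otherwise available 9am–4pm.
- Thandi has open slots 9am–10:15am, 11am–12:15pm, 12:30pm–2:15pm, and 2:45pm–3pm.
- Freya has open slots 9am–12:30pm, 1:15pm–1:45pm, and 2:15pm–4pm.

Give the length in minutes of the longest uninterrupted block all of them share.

75 minutes

Yolanda free within 09:00–16:00: 09:00–13:15, 13:30–15:30.
Yolanda ∩ Thandi: 09:00–10:15, 11:00–12:15, 12:30–13:15, 13:30–14:15, 14:45–15:00.
Yolanda ∩ Thandi ∩ Freya: 09:00–10:15, 11:00–12:15, 13:30–13:45, 14:45–15:00.
Common window lengths: 75, 75, 15, 15 min; longest is 75.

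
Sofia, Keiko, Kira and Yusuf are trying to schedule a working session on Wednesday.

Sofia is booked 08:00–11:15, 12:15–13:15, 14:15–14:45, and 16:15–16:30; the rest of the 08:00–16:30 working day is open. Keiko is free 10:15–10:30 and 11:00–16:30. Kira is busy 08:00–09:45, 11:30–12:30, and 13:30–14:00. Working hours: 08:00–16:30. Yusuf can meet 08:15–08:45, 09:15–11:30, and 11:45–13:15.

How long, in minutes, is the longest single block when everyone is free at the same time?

15 minutes

Sofia free within 08:00–16:30: 11:15–12:15, 13:15–14:15, 14:45–16:15.
Kira free within 08:00–16:30: 09:45–11:30, 12:30–13:30, 14:00–16:30.
Sofia ∩ Keiko: 11:15–12:15, 13:15–14:15, 14:45–16:15.
Sofia ∩ Keiko ∩ Kira: 11:15–11:30, 13:15–13:30, 14:00–14:15, 14:45–16:15.
Sofia ∩ Keiko ∩ Kira ∩ Yusuf: 11:15–11:30.
Single common window of 15 minutes.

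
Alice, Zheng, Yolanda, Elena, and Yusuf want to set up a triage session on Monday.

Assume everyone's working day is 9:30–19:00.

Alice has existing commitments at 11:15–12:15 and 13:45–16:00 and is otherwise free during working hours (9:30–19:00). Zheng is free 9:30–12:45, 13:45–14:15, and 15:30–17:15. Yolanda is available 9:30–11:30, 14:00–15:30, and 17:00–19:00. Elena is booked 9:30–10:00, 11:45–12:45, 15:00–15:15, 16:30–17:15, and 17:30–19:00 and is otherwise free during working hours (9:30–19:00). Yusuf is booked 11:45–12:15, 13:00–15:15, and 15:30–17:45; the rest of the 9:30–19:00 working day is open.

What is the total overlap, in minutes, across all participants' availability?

75 minutes

Alice free within 09:30–19:00: 09:30–11:15, 12:15–13:45, 16:00–19:00.
Elena free within 09:30–19:00: 10:00–11:45, 12:45–15:00, 15:15–16:30, 17:15–17:30.
Yusuf free within 09:30–19:00: 09:30–11:45, 12:15–13:00, 15:15–15:30, 17:45–19:00.
Alice ∩ Zheng: 09:30–11:15, 12:15–12:45, 16:00–17:15.
Alice ∩ Zheng ∩ Yolanda: 09:30–11:15, 17:00–17:15.
Alice ∩ Zheng ∩ Yolanda ∩ Elena: 10:00–11:15.
Alice ∩ Zheng ∩ Yolanda ∩ Elena ∩ Yusuf: 10:00–11:15.
Total common minutes: 75.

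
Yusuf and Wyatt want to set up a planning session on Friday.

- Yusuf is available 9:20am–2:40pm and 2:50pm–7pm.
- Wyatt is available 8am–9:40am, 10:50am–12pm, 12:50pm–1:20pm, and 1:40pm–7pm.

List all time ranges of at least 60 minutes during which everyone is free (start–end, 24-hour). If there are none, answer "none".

Yusuf ∩ Wyatt: 09:20–09:40, 10:50–12:00, 12:50–13:20, 13:40–14:40, 14:50–19:00.
Windows ≥ 60 min: 10:50–12:00, 13:40–14:40, 14:50–19:00.

10:50–12:00, 13:40–14:40, 14:50–19:00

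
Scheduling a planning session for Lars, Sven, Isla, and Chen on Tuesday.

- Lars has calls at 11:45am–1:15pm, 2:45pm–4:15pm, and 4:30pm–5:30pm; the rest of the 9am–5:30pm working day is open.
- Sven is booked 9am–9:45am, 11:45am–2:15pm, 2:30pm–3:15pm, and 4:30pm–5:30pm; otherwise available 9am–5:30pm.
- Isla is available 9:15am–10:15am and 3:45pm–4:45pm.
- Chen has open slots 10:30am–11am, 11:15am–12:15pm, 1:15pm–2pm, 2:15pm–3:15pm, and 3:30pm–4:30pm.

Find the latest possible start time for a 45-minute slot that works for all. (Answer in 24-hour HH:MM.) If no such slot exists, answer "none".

Lars free within 09:00–17:30: 09:00–11:45, 13:15–14:45, 16:15–16:30.
Sven free within 09:00–17:30: 09:45–11:45, 14:15–14:30, 15:15–16:30.
Lars ∩ Sven: 09:45–11:45, 14:15–14:30, 16:15–16:30.
Lars ∩ Sven ∩ Isla: 09:45–10:15, 16:15–16:30.
Lars ∩ Sven ∩ Isla ∩ Chen: 16:15–16:30.
Windows ≥ 45 min: (none).

none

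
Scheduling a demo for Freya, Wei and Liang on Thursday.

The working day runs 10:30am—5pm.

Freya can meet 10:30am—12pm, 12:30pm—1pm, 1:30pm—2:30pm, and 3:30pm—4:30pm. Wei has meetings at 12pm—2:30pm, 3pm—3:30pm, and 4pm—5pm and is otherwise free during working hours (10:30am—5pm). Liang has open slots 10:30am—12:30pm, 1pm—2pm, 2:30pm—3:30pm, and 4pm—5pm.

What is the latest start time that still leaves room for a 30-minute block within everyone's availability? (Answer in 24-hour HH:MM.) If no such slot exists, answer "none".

11:30

Wei free within 10:30–17:00: 10:30–12:00, 14:30–15:00, 15:30–16:00.
Freya ∩ Wei: 10:30–12:00, 15:30–16:00.
Freya ∩ Wei ∩ Liang: 10:30–12:00.
Windows ≥ 30 min: 10:30–12:00.
Latest start in the last window 10:30–12:00 is 12:00 − 30 min = 11:30.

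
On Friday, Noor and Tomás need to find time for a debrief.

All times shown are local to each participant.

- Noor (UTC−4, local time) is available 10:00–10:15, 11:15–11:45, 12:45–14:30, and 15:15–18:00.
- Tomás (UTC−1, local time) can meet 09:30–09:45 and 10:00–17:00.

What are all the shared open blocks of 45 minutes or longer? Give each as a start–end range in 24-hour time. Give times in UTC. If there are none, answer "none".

Noor → UTC: 14:00–14:15, 15:15–15:45, 16:45–18:30, 19:15–22:00.
Tomás → UTC: 10:30–10:45, 11:00–18:00.
Noor ∩ Tomás: 14:00–14:15, 15:15–15:45, 16:45–18:00.
Windows ≥ 45 min: 16:45–18:00.

16:45–18:00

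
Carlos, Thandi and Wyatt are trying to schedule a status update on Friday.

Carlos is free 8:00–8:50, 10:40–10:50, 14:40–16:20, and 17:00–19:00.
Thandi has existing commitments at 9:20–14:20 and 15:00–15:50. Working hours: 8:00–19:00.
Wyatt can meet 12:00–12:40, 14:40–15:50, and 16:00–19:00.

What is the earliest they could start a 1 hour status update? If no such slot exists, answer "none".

17:00

Thandi free within 08:00–19:00: 08:00–09:20, 14:20–15:00, 15:50–19:00.
Carlos ∩ Thandi: 08:00–08:50, 14:40–15:00, 15:50–16:20, 17:00–19:00.
Carlos ∩ Thandi ∩ Wyatt: 14:40–15:00, 16:00–16:20, 17:00–19:00.
Windows ≥ 60 min: 17:00–19:00.
Earliest such window starts at 17:00.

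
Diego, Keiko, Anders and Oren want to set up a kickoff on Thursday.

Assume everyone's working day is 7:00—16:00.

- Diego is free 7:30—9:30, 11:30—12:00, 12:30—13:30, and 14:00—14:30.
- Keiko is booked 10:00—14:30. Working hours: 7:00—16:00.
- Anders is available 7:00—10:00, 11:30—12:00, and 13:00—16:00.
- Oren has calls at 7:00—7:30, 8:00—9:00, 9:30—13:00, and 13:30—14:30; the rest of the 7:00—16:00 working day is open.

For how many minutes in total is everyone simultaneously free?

Keiko free within 07:00–16:00: 07:00–10:00, 14:30–16:00.
Oren free within 07:00–16:00: 07:30–08:00, 09:00–09:30, 13:00–13:30, 14:30–16:00.
Diego ∩ Keiko: 07:30–09:30.
Diego ∩ Keiko ∩ Anders: 07:30–09:30.
Diego ∩ Keiko ∩ Anders ∩ Oren: 07:30–08:00, 09:00–09:30.
Total common minutes: 30 + 30 = 60.

60 minutes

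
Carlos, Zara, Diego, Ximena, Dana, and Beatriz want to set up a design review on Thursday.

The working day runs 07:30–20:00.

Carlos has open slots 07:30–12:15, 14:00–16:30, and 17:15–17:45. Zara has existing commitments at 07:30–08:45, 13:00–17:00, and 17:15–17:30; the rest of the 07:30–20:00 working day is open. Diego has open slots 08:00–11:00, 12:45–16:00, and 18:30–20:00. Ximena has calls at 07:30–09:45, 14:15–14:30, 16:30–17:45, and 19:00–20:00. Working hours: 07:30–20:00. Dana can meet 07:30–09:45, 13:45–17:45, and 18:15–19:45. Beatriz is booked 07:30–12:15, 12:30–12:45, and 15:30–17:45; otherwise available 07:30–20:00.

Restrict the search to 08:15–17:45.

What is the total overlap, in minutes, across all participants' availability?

Zara free within 07:30–20:00: 08:45–13:00, 17:00–17:15, 17:30–20:00.
Ximena free within 07:30–20:00: 09:45–14:15, 14:30–16:30, 17:45–19:00.
Beatriz free within 07:30–20:00: 12:15–12:30, 12:45–15:30, 17:45–20:00.
Carlos ∩ Zara: 08:45–12:15, 17:30–17:45.
Carlos ∩ Zara ∩ Diego: 08:45–11:00.
Carlos ∩ Zara ∩ Diego ∩ Ximena: 09:45–11:00.
Carlos ∩ Zara ∩ Diego ∩ Ximena ∩ Dana: (none).
Carlos ∩ Zara ∩ Diego ∩ Ximena ∩ Dana ∩ Beatriz: (none).
Restricted to 08:15–17:45: (none).
Total common minutes: 0.

0 minutes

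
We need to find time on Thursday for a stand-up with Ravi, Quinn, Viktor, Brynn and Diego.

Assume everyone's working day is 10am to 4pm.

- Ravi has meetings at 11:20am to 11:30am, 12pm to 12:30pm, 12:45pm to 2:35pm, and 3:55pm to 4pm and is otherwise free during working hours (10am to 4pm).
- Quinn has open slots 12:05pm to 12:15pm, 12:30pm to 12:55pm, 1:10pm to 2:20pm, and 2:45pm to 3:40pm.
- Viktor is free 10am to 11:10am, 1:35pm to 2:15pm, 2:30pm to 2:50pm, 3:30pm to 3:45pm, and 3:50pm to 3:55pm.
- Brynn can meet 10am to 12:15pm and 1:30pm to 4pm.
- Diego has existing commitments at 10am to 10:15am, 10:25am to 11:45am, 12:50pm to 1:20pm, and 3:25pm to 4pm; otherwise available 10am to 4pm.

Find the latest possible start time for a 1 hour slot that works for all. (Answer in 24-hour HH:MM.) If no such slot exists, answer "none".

Ravi free within 10:00–16:00: 10:00–11:20, 11:30–12:00, 12:30–12:45, 14:35–15:55.
Diego free within 10:00–16:00: 10:15–10:25, 11:45–12:50, 13:20–15:25.
Ravi ∩ Quinn: 12:30–12:45, 14:45–15:40.
Ravi ∩ Quinn ∩ Viktor: 14:45–14:50, 15:30–15:40.
Ravi ∩ Quinn ∩ Viktor ∩ Brynn: 14:45–14:50, 15:30–15:40.
Ravi ∩ Quinn ∩ Viktor ∩ Brynn ∩ Diego: 14:45–14:50.
Windows ≥ 60 min: (none).

none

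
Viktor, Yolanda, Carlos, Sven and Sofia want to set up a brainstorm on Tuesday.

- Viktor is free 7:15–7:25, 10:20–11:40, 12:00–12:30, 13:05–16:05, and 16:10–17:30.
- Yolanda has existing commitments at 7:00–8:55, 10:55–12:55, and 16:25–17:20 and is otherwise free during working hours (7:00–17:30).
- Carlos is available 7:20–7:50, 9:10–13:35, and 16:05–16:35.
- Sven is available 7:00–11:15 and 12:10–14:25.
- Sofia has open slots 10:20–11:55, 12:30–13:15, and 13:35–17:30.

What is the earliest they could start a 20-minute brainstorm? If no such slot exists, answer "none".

10:20

Yolanda free within 07:00–17:30: 08:55–10:55, 12:55–16:25, 17:20–17:30.
Viktor ∩ Yolanda: 10:20–10:55, 13:05–16:05, 16:10–16:25, 17:20–17:30.
Viktor ∩ Yolanda ∩ Carlos: 10:20–10:55, 13:05–13:35, 16:10–16:25.
Viktor ∩ Yolanda ∩ Carlos ∩ Sven: 10:20–10:55, 13:05–13:35.
Viktor ∩ Yolanda ∩ Carlos ∩ Sven ∩ Sofia: 10:20–10:55, 13:05–13:15.
Windows ≥ 20 min: 10:20–10:55.
Earliest such window starts at 10:20.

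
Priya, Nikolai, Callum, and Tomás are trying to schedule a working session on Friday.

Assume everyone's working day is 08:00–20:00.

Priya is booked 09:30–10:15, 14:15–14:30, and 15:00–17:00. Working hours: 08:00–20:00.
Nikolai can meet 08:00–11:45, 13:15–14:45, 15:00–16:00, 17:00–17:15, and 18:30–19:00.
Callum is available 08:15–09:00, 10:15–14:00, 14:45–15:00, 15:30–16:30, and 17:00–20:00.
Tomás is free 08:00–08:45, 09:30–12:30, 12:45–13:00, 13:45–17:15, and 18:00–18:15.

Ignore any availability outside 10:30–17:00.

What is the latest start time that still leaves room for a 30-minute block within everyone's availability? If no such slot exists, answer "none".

11:15

Priya free within 08:00–20:00: 08:00–09:30, 10:15–14:15, 14:30–15:00, 17:00–20:00.
Priya ∩ Nikolai: 08:00–09:30, 10:15–11:45, 13:15–14:15, 14:30–14:45, 17:00–17:15, 18:30–19:00.
Priya ∩ Nikolai ∩ Callum: 08:15–09:00, 10:15–11:45, 13:15–14:00, 17:00–17:15, 18:30–19:00.
Priya ∩ Nikolai ∩ Callum ∩ Tomás: 08:15–08:45, 10:15–11:45, 13:45–14:00, 17:00–17:15.
Restricted to 10:30–17:00: 10:30–11:45, 13:45–14:00.
Windows ≥ 30 min: 10:30–11:45.
Latest start in the last window 10:30–11:45 is 11:45 − 30 min = 11:15.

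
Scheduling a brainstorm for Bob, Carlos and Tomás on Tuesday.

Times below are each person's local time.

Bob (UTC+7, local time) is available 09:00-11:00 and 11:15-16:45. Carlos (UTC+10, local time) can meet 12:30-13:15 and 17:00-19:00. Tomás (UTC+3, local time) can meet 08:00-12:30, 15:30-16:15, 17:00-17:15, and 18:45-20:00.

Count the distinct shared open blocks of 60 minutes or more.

1

Bob → UTC: 02:00–04:00, 04:15–09:45.
Carlos → UTC: 02:30–03:15, 07:00–09:00.
Tomás → UTC: 05:00–09:30, 12:30–13:15, 14:00–14:15, 15:45–17:00.
Bob ∩ Carlos: 02:30–03:15, 07:00–09:00.
Bob ∩ Carlos ∩ Tomás: 07:00–09:00.
Windows ≥ 60 min: 07:00–09:00.
That's 1 window.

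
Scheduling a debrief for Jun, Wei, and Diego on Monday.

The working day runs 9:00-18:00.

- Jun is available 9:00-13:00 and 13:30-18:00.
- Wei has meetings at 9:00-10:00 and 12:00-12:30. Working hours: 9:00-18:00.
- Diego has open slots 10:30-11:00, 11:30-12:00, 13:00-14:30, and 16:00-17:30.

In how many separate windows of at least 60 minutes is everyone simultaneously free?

2

Wei free within 09:00–18:00: 10:00–12:00, 12:30–18:00.
Jun ∩ Wei: 10:00–12:00, 12:30–13:00, 13:30–18:00.
Jun ∩ Wei ∩ Diego: 10:30–11:00, 11:30–12:00, 13:30–14:30, 16:00–17:30.
Windows ≥ 60 min: 13:30–14:30, 16:00–17:30.
That's 2 windows.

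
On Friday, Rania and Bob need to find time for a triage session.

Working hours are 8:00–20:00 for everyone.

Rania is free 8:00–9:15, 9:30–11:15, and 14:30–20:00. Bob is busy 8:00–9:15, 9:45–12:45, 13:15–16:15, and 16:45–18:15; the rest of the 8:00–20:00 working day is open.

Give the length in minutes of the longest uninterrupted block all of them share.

Bob free within 08:00–20:00: 09:15–09:45, 12:45–13:15, 16:15–16:45, 18:15–20:00.
Rania ∩ Bob: 09:30–09:45, 16:15–16:45, 18:15–20:00.
Common window lengths: 15, 30, 105 min; longest is 105.

105 minutes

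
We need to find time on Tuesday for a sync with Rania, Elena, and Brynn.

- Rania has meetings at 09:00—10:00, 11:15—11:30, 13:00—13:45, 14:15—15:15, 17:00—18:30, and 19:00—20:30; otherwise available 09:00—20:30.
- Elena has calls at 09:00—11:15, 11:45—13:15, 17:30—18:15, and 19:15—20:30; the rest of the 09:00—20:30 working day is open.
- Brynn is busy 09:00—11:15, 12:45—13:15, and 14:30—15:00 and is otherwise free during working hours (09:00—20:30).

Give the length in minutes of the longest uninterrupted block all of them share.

Rania free within 09:00–20:30: 10:00–11:15, 11:30–13:00, 13:45–14:15, 15:15–17:00, 18:30–19:00.
Elena free within 09:00–20:30: 11:15–11:45, 13:15–17:30, 18:15–19:15.
Brynn free within 09:00–20:30: 11:15–12:45, 13:15–14:30, 15:00–20:30.
Rania ∩ Elena: 11:30–11:45, 13:45–14:15, 15:15–17:00, 18:30–19:00.
Rania ∩ Elena ∩ Brynn: 11:30–11:45, 13:45–14:15, 15:15–17:00, 18:30–19:00.
Common window lengths: 15, 30, 105, 30 min; longest is 105.

105 minutes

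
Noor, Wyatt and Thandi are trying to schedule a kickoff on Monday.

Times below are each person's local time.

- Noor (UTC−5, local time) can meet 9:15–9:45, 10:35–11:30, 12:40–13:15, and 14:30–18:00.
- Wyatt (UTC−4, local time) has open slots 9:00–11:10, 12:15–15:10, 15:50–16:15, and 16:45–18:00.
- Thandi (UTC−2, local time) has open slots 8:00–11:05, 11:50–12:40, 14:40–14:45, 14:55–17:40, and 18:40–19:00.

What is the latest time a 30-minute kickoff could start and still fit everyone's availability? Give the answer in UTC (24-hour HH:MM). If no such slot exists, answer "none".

Noor → UTC: 14:15–14:45, 15:35–16:30, 17:40–18:15, 19:30–23:00.
Wyatt → UTC: 13:00–15:10, 16:15–19:10, 19:50–20:15, 20:45–22:00.
Thandi → UTC: 10:00–13:05, 13:50–14:40, 16:40–16:45, 16:55–19:40, 20:40–21:00.
Noor ∩ Wyatt: 14:15–14:45, 16:15–16:30, 17:40–18:15, 19:50–20:15, 20:45–22:00.
Noor ∩ Wyatt ∩ Thandi: 14:15–14:40, 17:40–18:15, 20:45–21:00.
Windows ≥ 30 min: 17:40–18:15.
Latest start in the last window 17:40–18:15 is 18:15 − 30 min = 17:45.

17:45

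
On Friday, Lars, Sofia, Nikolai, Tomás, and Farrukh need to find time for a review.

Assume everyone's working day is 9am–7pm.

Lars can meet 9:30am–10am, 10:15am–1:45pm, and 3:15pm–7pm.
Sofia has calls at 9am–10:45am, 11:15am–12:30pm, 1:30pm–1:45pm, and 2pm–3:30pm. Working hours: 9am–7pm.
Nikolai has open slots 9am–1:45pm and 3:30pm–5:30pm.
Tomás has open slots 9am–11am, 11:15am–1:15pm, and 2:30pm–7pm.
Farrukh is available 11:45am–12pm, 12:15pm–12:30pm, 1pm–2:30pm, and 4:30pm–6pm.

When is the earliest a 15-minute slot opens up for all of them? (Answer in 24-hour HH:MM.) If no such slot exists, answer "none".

13:00

Sofia free within 09:00–19:00: 10:45–11:15, 12:30–13:30, 13:45–14:00, 15:30–19:00.
Lars ∩ Sofia: 10:45–11:15, 12:30–13:30, 15:30–19:00.
Lars ∩ Sofia ∩ Nikolai: 10:45–11:15, 12:30–13:30, 15:30–17:30.
Lars ∩ Sofia ∩ Nikolai ∩ Tomás: 10:45–11:00, 12:30–13:15, 15:30–17:30.
Lars ∩ Sofia ∩ Nikolai ∩ Tomás ∩ Farrukh: 13:00–13:15, 16:30–17:30.
Windows ≥ 15 min: 13:00–13:15, 16:30–17:30.
Earliest such window starts at 13:00.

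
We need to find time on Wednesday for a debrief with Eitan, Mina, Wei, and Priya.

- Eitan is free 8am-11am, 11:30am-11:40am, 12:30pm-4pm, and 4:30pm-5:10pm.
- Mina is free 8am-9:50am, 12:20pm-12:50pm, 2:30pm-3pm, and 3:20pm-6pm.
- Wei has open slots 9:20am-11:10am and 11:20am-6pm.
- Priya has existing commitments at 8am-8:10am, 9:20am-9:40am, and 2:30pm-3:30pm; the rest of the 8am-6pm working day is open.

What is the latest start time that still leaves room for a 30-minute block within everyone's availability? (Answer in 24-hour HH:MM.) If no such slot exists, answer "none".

16:40

Priya free within 08:00–18:00: 08:10–09:20, 09:40–14:30, 15:30–18:00.
Eitan ∩ Mina: 08:00–09:50, 12:30–12:50, 14:30–15:00, 15:20–16:00, 16:30–17:10.
Eitan ∩ Mina ∩ Wei: 09:20–09:50, 12:30–12:50, 14:30–15:00, 15:20–16:00, 16:30–17:10.
Eitan ∩ Mina ∩ Wei ∩ Priya: 09:40–09:50, 12:30–12:50, 15:30–16:00, 16:30–17:10.
Windows ≥ 30 min: 15:30–16:00, 16:30–17:10.
Latest start in the last window 16:30–17:10 is 17:10 − 30 min = 16:40.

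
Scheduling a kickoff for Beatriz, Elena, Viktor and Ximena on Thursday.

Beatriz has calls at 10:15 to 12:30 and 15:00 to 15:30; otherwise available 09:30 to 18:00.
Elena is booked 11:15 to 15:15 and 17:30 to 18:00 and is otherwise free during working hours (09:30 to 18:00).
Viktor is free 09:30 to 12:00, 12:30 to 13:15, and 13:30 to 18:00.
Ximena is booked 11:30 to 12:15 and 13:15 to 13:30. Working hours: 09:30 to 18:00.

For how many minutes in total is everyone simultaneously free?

165 minutes

Beatriz free within 09:30–18:00: 09:30–10:15, 12:30–15:00, 15:30–18:00.
Elena free within 09:30–18:00: 09:30–11:15, 15:15–17:30.
Ximena free within 09:30–18:00: 09:30–11:30, 12:15–13:15, 13:30–18:00.
Beatriz ∩ Elena: 09:30–10:15, 15:30–17:30.
Beatriz ∩ Elena ∩ Viktor: 09:30–10:15, 15:30–17:30.
Beatriz ∩ Elena ∩ Viktor ∩ Ximena: 09:30–10:15, 15:30–17:30.
Total common minutes: 45 + 120 = 165.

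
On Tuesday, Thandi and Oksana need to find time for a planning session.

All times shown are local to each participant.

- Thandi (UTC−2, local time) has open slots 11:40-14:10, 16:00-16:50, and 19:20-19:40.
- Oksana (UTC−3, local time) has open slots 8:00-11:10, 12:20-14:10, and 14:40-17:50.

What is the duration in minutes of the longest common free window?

Thandi → UTC: 13:40–16:10, 18:00–18:50, 21:20–21:40.
Oksana → UTC: 11:00–14:10, 15:20–17:10, 17:40–20:50.
Thandi ∩ Oksana: 13:40–14:10, 15:20–16:10, 18:00–18:50.
Common window lengths: 30, 50, 50 min; longest is 50.

50 minutes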